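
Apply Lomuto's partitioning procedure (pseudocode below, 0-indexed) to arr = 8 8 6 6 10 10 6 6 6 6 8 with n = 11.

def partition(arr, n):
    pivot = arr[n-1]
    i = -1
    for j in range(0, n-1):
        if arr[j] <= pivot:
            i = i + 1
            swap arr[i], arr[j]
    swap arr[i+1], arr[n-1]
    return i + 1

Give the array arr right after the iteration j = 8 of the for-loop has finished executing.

8 8 6 6 6 6 6 10 10 6 8

pivot = arr[10] = 8; i = -1
j=0: arr[0]=8 ≤ 8 → i=0, swap arr[0],arr[0] (no change) → 8 8 6 6 10 10 6 6 6 6 8
j=1: arr[1]=8 ≤ 8 → i=1, swap arr[1],arr[1] (no change) → 8 8 6 6 10 10 6 6 6 6 8
j=2: arr[2]=6 ≤ 8 → i=2, swap arr[2],arr[2] (no change) → 8 8 6 6 10 10 6 6 6 6 8
j=3: arr[3]=6 ≤ 8 → i=3, swap arr[3],arr[3] (no change) → 8 8 6 6 10 10 6 6 6 6 8
j=4: arr[4]=10 > 8 → no swap
j=5: arr[5]=10 > 8 → no swap
j=6: arr[6]=6 ≤ 8 → i=4, swap arr[4],arr[6] → 8 8 6 6 6 10 10 6 6 6 8
j=7: arr[7]=6 ≤ 8 → i=5, swap arr[5],arr[7] → 8 8 6 6 6 6 10 10 6 6 8
j=8: arr[8]=6 ≤ 8 → i=6, swap arr[6],arr[8] → 8 8 6 6 6 6 6 10 10 6 8
(after j=8) arr = 8 8 6 6 6 6 6 10 10 6 8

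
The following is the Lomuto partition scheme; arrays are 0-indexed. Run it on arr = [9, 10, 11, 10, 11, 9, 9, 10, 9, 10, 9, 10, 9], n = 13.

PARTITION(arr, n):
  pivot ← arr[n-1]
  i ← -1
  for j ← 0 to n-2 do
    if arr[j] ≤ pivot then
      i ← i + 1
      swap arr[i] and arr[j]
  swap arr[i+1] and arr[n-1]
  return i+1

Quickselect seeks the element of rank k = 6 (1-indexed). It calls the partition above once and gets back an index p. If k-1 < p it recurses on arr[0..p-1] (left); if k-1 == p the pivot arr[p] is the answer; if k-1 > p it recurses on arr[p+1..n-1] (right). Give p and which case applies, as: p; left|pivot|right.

pivot = arr[12] = 9; i = -1
j=0: arr[0]=9 ≤ 9 → i=0, swap arr[0],arr[0] (no change) → [9, 10, 11, 10, 11, 9, 9, 10, 9, 10, 9, 10, 9]
j=1: arr[1]=10 > 9 → no swap
j=2: arr[2]=11 > 9 → no swap
j=3: arr[3]=10 > 9 → no swap
j=4: arr[4]=11 > 9 → no swap
j=5: arr[5]=9 ≤ 9 → i=1, swap arr[1],arr[5] → [9, 9, 11, 10, 11, 10, 9, 10, 9, 10, 9, 10, 9]
j=6: arr[6]=9 ≤ 9 → i=2, swap arr[2],arr[6] → [9, 9, 9, 10, 11, 10, 11, 10, 9, 10, 9, 10, 9]
j=7: arr[7]=10 > 9 → no swap
j=8: arr[8]=9 ≤ 9 → i=3, swap arr[3],arr[8] → [9, 9, 9, 9, 11, 10, 11, 10, 10, 10, 9, 10, 9]
j=9: arr[9]=10 > 9 → no swap
j=10: arr[10]=9 ≤ 9 → i=4, swap arr[4],arr[10] → [9, 9, 9, 9, 9, 10, 11, 10, 10, 10, 11, 10, 9]
j=11: arr[11]=10 > 9 → no swap
final swap arr[5],arr[12] → [9, 9, 9, 9, 9, 9, 11, 10, 10, 10, 11, 10, 10]; return 5
p = 5; k-1 = 5 == 5 ⇒ pivot

5; pivot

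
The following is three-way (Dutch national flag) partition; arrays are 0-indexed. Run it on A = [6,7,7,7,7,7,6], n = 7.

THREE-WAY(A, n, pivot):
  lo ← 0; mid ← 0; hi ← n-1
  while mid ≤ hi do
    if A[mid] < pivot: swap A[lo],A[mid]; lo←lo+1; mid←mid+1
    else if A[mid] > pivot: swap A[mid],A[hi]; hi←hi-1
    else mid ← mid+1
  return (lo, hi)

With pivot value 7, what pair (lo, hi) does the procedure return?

(2, 6)

pivot = 7; lo=0, mid=0, hi=6
A[mid]=6<7: swap A[0],A[0]; lo=1,mid=1 → [6,7,7,7,7,7,6]
A[mid]=7=7: mid=2
A[mid]=7=7: mid=3
A[mid]=7=7: mid=4
A[mid]=7=7: mid=5
A[mid]=7=7: mid=6
A[mid]=6<7: swap A[1],A[6]; lo=2,mid=7 → [6,6,7,7,7,7,7]
end: lo=2, hi=6; A = [6,6,7,7,7,7,7]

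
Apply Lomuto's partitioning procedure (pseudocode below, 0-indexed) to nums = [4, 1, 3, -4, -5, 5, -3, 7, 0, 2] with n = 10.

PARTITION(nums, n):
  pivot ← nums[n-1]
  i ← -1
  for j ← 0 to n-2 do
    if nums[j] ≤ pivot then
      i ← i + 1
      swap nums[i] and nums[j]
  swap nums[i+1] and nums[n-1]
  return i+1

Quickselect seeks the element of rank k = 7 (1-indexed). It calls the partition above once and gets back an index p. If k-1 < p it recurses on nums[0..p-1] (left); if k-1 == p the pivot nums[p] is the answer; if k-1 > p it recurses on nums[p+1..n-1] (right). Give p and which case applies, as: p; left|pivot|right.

5; right

pivot=2, i=-1
j=0: 4>2, skip
j=1: 1≤2, i=0, swap(0,1) ⇒ [1, 4, 3, -4, -5, 5, -3, 7, 0, 2]
j=2: 3>2, skip
j=3: -4≤2, i=1, swap(1,3) ⇒ [1, -4, 3, 4, -5, 5, -3, 7, 0, 2]
j=4: -5≤2, i=2, swap(2,4) ⇒ [1, -4, -5, 4, 3, 5, -3, 7, 0, 2]
j=5: 5>2, skip
j=6: -3≤2, i=3, swap(3,6) ⇒ [1, -4, -5, -3, 3, 5, 4, 7, 0, 2]
j=7: 7>2, skip
j=8: 0≤2, i=4, swap(4,8) ⇒ [1, -4, -5, -3, 0, 5, 4, 7, 3, 2]
swap(5,9) ⇒ [1, -4, -5, -3, 0, 2, 4, 7, 3, 5]; return 5
p = 5; k-1 = 6 > 5 ⇒ right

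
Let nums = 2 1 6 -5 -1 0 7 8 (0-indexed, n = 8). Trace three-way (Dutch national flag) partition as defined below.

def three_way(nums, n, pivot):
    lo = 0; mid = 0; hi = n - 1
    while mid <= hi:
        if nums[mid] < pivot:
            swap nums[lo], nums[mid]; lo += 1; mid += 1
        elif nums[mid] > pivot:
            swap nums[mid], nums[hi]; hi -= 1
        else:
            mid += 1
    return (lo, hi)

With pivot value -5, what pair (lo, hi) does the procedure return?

(0, 0)

pivot = -5; lo=0, mid=0, hi=7
nums[mid]=2>-5: swap nums[0],nums[7]; hi=6 → 8 1 6 -5 -1 0 7 2
nums[mid]=8>-5: swap nums[0],nums[6]; hi=5 → 7 1 6 -5 -1 0 8 2
nums[mid]=7>-5: swap nums[0],nums[5]; hi=4 → 0 1 6 -5 -1 7 8 2
nums[mid]=0>-5: swap nums[0],nums[4]; hi=3 → -1 1 6 -5 0 7 8 2
nums[mid]=-1>-5: swap nums[0],nums[3]; hi=2 → -5 1 6 -1 0 7 8 2
nums[mid]=-5=-5: mid=1
nums[mid]=1>-5: swap nums[1],nums[2]; hi=1 → -5 6 1 -1 0 7 8 2
nums[mid]=6>-5: swap nums[1],nums[1]; hi=0 → -5 6 1 -1 0 7 8 2
end: lo=0, hi=0; nums = -5 6 1 -1 0 7 8 2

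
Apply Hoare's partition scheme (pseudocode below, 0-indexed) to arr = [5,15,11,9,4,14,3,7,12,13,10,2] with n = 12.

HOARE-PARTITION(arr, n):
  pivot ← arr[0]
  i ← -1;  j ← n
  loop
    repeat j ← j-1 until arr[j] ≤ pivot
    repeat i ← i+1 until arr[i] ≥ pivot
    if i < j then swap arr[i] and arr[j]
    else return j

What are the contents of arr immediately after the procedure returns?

[2,3,4,9,11,14,15,7,12,13,10,5]

pivot = arr[0] = 5; i = -1, j = 12
j→11 (arr[11]=2≤5), i→0 (arr[0]=5≥5); i<j, swap → [2,15,11,9,4,14,3,7,12,13,10,5]
j→6 (arr[6]=3≤5), i→1 (arr[1]=15≥5); i<j, swap → [2,3,11,9,4,14,15,7,12,13,10,5]
j→4 (arr[4]=4≤5), i→2 (arr[2]=11≥5); i<j, swap → [2,3,4,9,11,14,15,7,12,13,10,5]
j→2, i→3; i≥j, return j=2. arr = [2,3,4,9,11,14,15,7,12,13,10,5]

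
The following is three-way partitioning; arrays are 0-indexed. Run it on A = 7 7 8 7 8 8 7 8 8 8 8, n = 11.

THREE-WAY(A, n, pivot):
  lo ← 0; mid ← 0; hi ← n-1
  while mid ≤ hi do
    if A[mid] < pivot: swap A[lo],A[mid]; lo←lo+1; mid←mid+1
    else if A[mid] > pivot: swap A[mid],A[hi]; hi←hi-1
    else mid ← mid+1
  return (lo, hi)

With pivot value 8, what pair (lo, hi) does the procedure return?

(4, 10)

pivot = 8; lo=0, mid=0, hi=10
A[mid]=7<8: swap A[0],A[0]; lo=1,mid=1 → 7 7 8 7 8 8 7 8 8 8 8
A[mid]=7<8: swap A[1],A[1]; lo=2,mid=2 → 7 7 8 7 8 8 7 8 8 8 8
A[mid]=8=8: mid=3
A[mid]=7<8: swap A[2],A[3]; lo=3,mid=4 → 7 7 7 8 8 8 7 8 8 8 8
A[mid]=8=8: mid=5
A[mid]=8=8: mid=6
A[mid]=7<8: swap A[3],A[6]; lo=4,mid=7 → 7 7 7 7 8 8 8 8 8 8 8
A[mid]=8=8: mid=8
A[mid]=8=8: mid=9
A[mid]=8=8: mid=10
A[mid]=8=8: mid=11
end: lo=4, hi=10; A = 7 7 7 7 8 8 8 8 8 8 8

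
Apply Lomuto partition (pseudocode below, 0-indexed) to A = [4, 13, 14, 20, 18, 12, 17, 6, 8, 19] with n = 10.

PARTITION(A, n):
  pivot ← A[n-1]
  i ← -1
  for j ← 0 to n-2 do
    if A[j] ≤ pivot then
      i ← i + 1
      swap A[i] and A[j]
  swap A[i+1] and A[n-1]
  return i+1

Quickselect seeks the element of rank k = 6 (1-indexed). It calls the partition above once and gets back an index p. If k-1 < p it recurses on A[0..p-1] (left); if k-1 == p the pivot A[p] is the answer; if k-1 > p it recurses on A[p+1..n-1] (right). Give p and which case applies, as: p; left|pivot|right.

8; left

pivot = A[9] = 19; i = -1
j=0: A[0]=4 ≤ 19 → i=0, swap A[0],A[0] (no change) → [4, 13, 14, 20, 18, 12, 17, 6, 8, 19]
j=1: A[1]=13 ≤ 19 → i=1, swap A[1],A[1] (no change) → [4, 13, 14, 20, 18, 12, 17, 6, 8, 19]
j=2: A[2]=14 ≤ 19 → i=2, swap A[2],A[2] (no change) → [4, 13, 14, 20, 18, 12, 17, 6, 8, 19]
j=3: A[3]=20 > 19 → no swap
j=4: A[4]=18 ≤ 19 → i=3, swap A[3],A[4] → [4, 13, 14, 18, 20, 12, 17, 6, 8, 19]
j=5: A[5]=12 ≤ 19 → i=4, swap A[4],A[5] → [4, 13, 14, 18, 12, 20, 17, 6, 8, 19]
j=6: A[6]=17 ≤ 19 → i=5, swap A[5],A[6] → [4, 13, 14, 18, 12, 17, 20, 6, 8, 19]
j=7: A[7]=6 ≤ 19 → i=6, swap A[6],A[7] → [4, 13, 14, 18, 12, 17, 6, 20, 8, 19]
j=8: A[8]=8 ≤ 19 → i=7, swap A[7],A[8] → [4, 13, 14, 18, 12, 17, 6, 8, 20, 19]
final swap A[8],A[9] → [4, 13, 14, 18, 12, 17, 6, 8, 19, 20]; return 8
p = 8; k-1 = 5 < 8 ⇒ left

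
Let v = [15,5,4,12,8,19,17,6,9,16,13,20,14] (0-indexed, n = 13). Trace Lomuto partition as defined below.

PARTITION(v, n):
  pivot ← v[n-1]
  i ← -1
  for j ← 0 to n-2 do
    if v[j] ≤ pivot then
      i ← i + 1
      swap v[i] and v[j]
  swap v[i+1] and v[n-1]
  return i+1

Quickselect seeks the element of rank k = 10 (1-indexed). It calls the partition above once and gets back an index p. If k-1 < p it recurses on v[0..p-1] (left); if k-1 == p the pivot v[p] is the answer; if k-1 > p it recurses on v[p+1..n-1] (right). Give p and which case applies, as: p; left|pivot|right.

7; right

pivot=14, i=-1
j=0: 15>14, skip
j=1: 5≤14, i=0, swap(0,1) ⇒ [5,15,4,12,8,19,17,6,9,16,13,20,14]
j=2: 4≤14, i=1, swap(1,2) ⇒ [5,4,15,12,8,19,17,6,9,16,13,20,14]
j=3: 12≤14, i=2, swap(2,3) ⇒ [5,4,12,15,8,19,17,6,9,16,13,20,14]
j=4: 8≤14, i=3, swap(3,4) ⇒ [5,4,12,8,15,19,17,6,9,16,13,20,14]
j=5: 19>14, skip
j=6: 17>14, skip
j=7: 6≤14, i=4, swap(4,7) ⇒ [5,4,12,8,6,19,17,15,9,16,13,20,14]
j=8: 9≤14, i=5, swap(5,8) ⇒ [5,4,12,8,6,9,17,15,19,16,13,20,14]
j=9: 16>14, skip
j=10: 13≤14, i=6, swap(6,10) ⇒ [5,4,12,8,6,9,13,15,19,16,17,20,14]
j=11: 20>14, skip
swap(7,12) ⇒ [5,4,12,8,6,9,13,14,19,16,17,20,15]; return 7
p = 7; k-1 = 9 > 7 ⇒ right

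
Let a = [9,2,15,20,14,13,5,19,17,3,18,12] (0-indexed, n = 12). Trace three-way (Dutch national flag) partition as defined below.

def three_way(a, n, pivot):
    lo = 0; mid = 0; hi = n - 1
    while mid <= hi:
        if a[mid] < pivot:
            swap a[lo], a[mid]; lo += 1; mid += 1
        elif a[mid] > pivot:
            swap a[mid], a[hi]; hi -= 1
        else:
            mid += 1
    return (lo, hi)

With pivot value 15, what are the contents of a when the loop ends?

lo=0 mid=0 hi=11
9<15: swap(0,0), lo=1 mid=1 ⇒ [9,2,15,20,14,13,5,19,17,3,18,12]
2<15: swap(1,1), lo=2 mid=2 ⇒ [9,2,15,20,14,13,5,19,17,3,18,12]
15=15: mid=3
20>15: swap(3,11), hi=10 ⇒ [9,2,15,12,14,13,5,19,17,3,18,20]
12<15: swap(2,3), lo=3 mid=4 ⇒ [9,2,12,15,14,13,5,19,17,3,18,20]
14<15: swap(3,4), lo=4 mid=5 ⇒ [9,2,12,14,15,13,5,19,17,3,18,20]
13<15: swap(4,5), lo=5 mid=6 ⇒ [9,2,12,14,13,15,5,19,17,3,18,20]
5<15: swap(5,6), lo=6 mid=7 ⇒ [9,2,12,14,13,5,15,19,17,3,18,20]
19>15: swap(7,10), hi=9 ⇒ [9,2,12,14,13,5,15,18,17,3,19,20]
18>15: swap(7,9), hi=8 ⇒ [9,2,12,14,13,5,15,3,17,18,19,20]
3<15: swap(6,7), lo=7 mid=8 ⇒ [9,2,12,14,13,5,3,15,17,18,19,20]
17>15: swap(8,8), hi=7 ⇒ [9,2,12,14,13,5,3,15,17,18,19,20]
done. lo=7 hi=7; a=[9,2,12,14,13,5,3,15,17,18,19,20]

[9,2,12,14,13,5,3,15,17,18,19,20]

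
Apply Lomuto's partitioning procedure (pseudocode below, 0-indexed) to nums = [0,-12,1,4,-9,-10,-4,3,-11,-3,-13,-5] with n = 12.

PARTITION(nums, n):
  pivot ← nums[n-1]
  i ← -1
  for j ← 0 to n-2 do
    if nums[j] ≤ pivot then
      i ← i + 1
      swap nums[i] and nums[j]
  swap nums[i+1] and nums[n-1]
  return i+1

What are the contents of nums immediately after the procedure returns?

[-12,-9,-10,-11,-13,-5,-4,3,4,-3,0,1]

pivot = nums[11] = -5; i = -1
j=0: nums[0]=0 > -5 → no swap
j=1: nums[1]=-12 ≤ -5 → i=0, swap nums[0],nums[1] → [-12,0,1,4,-9,-10,-4,3,-11,-3,-13,-5]
j=2: nums[2]=1 > -5 → no swap
j=3: nums[3]=4 > -5 → no swap
j=4: nums[4]=-9 ≤ -5 → i=1, swap nums[1],nums[4] → [-12,-9,1,4,0,-10,-4,3,-11,-3,-13,-5]
j=5: nums[5]=-10 ≤ -5 → i=2, swap nums[2],nums[5] → [-12,-9,-10,4,0,1,-4,3,-11,-3,-13,-5]
j=6: nums[6]=-4 > -5 → no swap
j=7: nums[7]=3 > -5 → no swap
j=8: nums[8]=-11 ≤ -5 → i=3, swap nums[3],nums[8] → [-12,-9,-10,-11,0,1,-4,3,4,-3,-13,-5]
j=9: nums[9]=-3 > -5 → no swap
j=10: nums[10]=-13 ≤ -5 → i=4, swap nums[4],nums[10] → [-12,-9,-10,-11,-13,1,-4,3,4,-3,0,-5]
final swap nums[5],nums[11] → [-12,-9,-10,-11,-13,-5,-4,3,4,-3,0,1]; return 5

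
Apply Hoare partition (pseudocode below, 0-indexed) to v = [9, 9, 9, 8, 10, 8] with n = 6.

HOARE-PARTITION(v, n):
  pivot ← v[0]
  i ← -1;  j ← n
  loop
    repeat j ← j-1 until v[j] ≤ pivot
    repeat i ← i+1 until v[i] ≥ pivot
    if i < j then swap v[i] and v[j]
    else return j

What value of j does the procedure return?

2

pivot = v[0] = 9; i = -1, j = 6
j→5 (v[5]=8≤9), i→0 (v[0]=9≥9); i<j, swap → [8, 9, 9, 8, 10, 9]
j→3 (v[3]=8≤9), i→1 (v[1]=9≥9); i<j, swap → [8, 8, 9, 9, 10, 9]
j→2, i→2; i≥j, return j=2. v = [8, 8, 9, 9, 10, 9]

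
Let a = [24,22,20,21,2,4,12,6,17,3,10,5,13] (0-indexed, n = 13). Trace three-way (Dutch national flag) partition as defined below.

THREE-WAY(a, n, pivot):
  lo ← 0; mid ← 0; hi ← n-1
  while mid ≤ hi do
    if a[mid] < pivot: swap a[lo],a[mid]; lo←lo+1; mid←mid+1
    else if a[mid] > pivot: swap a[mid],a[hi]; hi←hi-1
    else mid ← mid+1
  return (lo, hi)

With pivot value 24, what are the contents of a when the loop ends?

[22,20,21,2,4,12,6,17,3,10,5,13,24]

pivot = 24; lo=0, mid=0, hi=12
a[mid]=24=24: mid=1
a[mid]=22<24: swap a[0],a[1]; lo=1,mid=2 → [22,24,20,21,2,4,12,6,17,3,10,5,13]
a[mid]=20<24: swap a[1],a[2]; lo=2,mid=3 → [22,20,24,21,2,4,12,6,17,3,10,5,13]
a[mid]=21<24: swap a[2],a[3]; lo=3,mid=4 → [22,20,21,24,2,4,12,6,17,3,10,5,13]
a[mid]=2<24: swap a[3],a[4]; lo=4,mid=5 → [22,20,21,2,24,4,12,6,17,3,10,5,13]
a[mid]=4<24: swap a[4],a[5]; lo=5,mid=6 → [22,20,21,2,4,24,12,6,17,3,10,5,13]
a[mid]=12<24: swap a[5],a[6]; lo=6,mid=7 → [22,20,21,2,4,12,24,6,17,3,10,5,13]
a[mid]=6<24: swap a[6],a[7]; lo=7,mid=8 → [22,20,21,2,4,12,6,24,17,3,10,5,13]
a[mid]=17<24: swap a[7],a[8]; lo=8,mid=9 → [22,20,21,2,4,12,6,17,24,3,10,5,13]
a[mid]=3<24: swap a[8],a[9]; lo=9,mid=10 → [22,20,21,2,4,12,6,17,3,24,10,5,13]
a[mid]=10<24: swap a[9],a[10]; lo=10,mid=11 → [22,20,21,2,4,12,6,17,3,10,24,5,13]
a[mid]=5<24: swap a[10],a[11]; lo=11,mid=12 → [22,20,21,2,4,12,6,17,3,10,5,24,13]
a[mid]=13<24: swap a[11],a[12]; lo=12,mid=13 → [22,20,21,2,4,12,6,17,3,10,5,13,24]
end: lo=12, hi=12; a = [22,20,21,2,4,12,6,17,3,10,5,13,24]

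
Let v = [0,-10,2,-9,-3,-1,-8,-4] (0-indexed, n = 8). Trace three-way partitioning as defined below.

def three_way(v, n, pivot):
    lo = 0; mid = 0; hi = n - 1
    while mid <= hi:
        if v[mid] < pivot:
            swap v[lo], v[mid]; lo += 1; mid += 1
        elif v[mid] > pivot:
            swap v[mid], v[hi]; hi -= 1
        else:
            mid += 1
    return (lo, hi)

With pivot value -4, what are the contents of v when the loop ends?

pivot = -4; lo=0, mid=0, hi=7
v[mid]=0>-4: swap v[0],v[7]; hi=6 → [-4,-10,2,-9,-3,-1,-8,0]
v[mid]=-4=-4: mid=1
v[mid]=-10<-4: swap v[0],v[1]; lo=1,mid=2 → [-10,-4,2,-9,-3,-1,-8,0]
v[mid]=2>-4: swap v[2],v[6]; hi=5 → [-10,-4,-8,-9,-3,-1,2,0]
v[mid]=-8<-4: swap v[1],v[2]; lo=2,mid=3 → [-10,-8,-4,-9,-3,-1,2,0]
v[mid]=-9<-4: swap v[2],v[3]; lo=3,mid=4 → [-10,-8,-9,-4,-3,-1,2,0]
v[mid]=-3>-4: swap v[4],v[5]; hi=4 → [-10,-8,-9,-4,-1,-3,2,0]
v[mid]=-1>-4: swap v[4],v[4]; hi=3 → [-10,-8,-9,-4,-1,-3,2,0]
end: lo=3, hi=3; v = [-10,-8,-9,-4,-1,-3,2,0]

[-10,-8,-9,-4,-1,-3,2,0]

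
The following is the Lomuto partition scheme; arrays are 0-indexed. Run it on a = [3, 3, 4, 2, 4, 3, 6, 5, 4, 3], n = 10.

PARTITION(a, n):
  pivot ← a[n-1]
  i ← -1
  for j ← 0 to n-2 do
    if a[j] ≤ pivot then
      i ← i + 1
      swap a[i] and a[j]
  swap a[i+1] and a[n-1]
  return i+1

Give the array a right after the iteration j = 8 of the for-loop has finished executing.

[3, 3, 2, 3, 4, 4, 6, 5, 4, 3]

pivot = a[9] = 3; i = -1
j=0: a[0]=3 ≤ 3 → i=0, swap a[0],a[0] (no change) → [3, 3, 4, 2, 4, 3, 6, 5, 4, 3]
j=1: a[1]=3 ≤ 3 → i=1, swap a[1],a[1] (no change) → [3, 3, 4, 2, 4, 3, 6, 5, 4, 3]
j=2: a[2]=4 > 3 → no swap
j=3: a[3]=2 ≤ 3 → i=2, swap a[2],a[3] → [3, 3, 2, 4, 4, 3, 6, 5, 4, 3]
j=4: a[4]=4 > 3 → no swap
j=5: a[5]=3 ≤ 3 → i=3, swap a[3],a[5] → [3, 3, 2, 3, 4, 4, 6, 5, 4, 3]
j=6: a[6]=6 > 3 → no swap
j=7: a[7]=5 > 3 → no swap
j=8: a[8]=4 > 3 → no swap
(after j=8) a = [3, 3, 2, 3, 4, 4, 6, 5, 4, 3]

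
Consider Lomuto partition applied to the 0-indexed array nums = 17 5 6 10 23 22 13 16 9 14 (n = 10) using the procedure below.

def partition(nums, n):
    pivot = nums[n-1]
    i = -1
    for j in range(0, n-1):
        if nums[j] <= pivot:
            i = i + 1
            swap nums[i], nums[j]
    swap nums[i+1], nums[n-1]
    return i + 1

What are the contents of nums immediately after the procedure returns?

5 6 10 13 9 14 17 16 23 22

pivot = nums[9] = 14; i = -1
j=0: nums[0]=17 > 14 → no swap
j=1: nums[1]=5 ≤ 14 → i=0, swap nums[0],nums[1] → 5 17 6 10 23 22 13 16 9 14
j=2: nums[2]=6 ≤ 14 → i=1, swap nums[1],nums[2] → 5 6 17 10 23 22 13 16 9 14
j=3: nums[3]=10 ≤ 14 → i=2, swap nums[2],nums[3] → 5 6 10 17 23 22 13 16 9 14
j=4: nums[4]=23 > 14 → no swap
j=5: nums[5]=22 > 14 → no swap
j=6: nums[6]=13 ≤ 14 → i=3, swap nums[3],nums[6] → 5 6 10 13 23 22 17 16 9 14
j=7: nums[7]=16 > 14 → no swap
j=8: nums[8]=9 ≤ 14 → i=4, swap nums[4],nums[8] → 5 6 10 13 9 22 17 16 23 14
final swap nums[5],nums[9] → 5 6 10 13 9 14 17 16 23 22; return 5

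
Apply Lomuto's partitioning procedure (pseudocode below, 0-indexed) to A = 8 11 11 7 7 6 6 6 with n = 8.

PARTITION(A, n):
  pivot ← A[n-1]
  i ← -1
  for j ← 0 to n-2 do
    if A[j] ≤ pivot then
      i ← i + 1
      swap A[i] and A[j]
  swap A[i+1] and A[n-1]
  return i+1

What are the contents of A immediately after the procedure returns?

pivot=6, i=-1
j=0: 8>6, skip
j=1: 11>6, skip
j=2: 11>6, skip
j=3: 7>6, skip
j=4: 7>6, skip
j=5: 6≤6, i=0, swap(0,5) ⇒ 6 11 11 7 7 8 6 6
j=6: 6≤6, i=1, swap(1,6) ⇒ 6 6 11 7 7 8 11 6
swap(2,7) ⇒ 6 6 6 7 7 8 11 11; return 2

6 6 6 7 7 8 11 11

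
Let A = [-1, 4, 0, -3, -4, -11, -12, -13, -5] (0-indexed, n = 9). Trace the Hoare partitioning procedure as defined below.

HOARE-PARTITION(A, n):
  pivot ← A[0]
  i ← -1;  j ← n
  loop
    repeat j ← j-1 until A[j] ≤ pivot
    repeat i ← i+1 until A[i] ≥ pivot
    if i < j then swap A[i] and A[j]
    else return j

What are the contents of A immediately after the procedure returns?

pivot = A[0] = -1; i = -1, j = 9
j→8 (A[8]=-5≤-1), i→0 (A[0]=-1≥-1); i<j, swap → [-5, 4, 0, -3, -4, -11, -12, -13, -1]
j→7 (A[7]=-13≤-1), i→1 (A[1]=4≥-1); i<j, swap → [-5, -13, 0, -3, -4, -11, -12, 4, -1]
j→6 (A[6]=-12≤-1), i→2 (A[2]=0≥-1); i<j, swap → [-5, -13, -12, -3, -4, -11, 0, 4, -1]
j→5, i→6; i≥j, return j=5. A = [-5, -13, -12, -3, -4, -11, 0, 4, -1]

[-5, -13, -12, -3, -4, -11, 0, 4, -1]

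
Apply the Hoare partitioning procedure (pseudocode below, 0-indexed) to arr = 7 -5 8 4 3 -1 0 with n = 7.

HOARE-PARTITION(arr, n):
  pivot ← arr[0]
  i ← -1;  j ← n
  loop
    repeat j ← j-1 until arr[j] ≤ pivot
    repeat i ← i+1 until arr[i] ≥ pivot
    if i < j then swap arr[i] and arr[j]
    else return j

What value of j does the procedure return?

4

pivot = arr[0] = 7; i = -1, j = 7
j→6 (arr[6]=0≤7), i→0 (arr[0]=7≥7); i<j, swap → 0 -5 8 4 3 -1 7
j→5 (arr[5]=-1≤7), i→2 (arr[2]=8≥7); i<j, swap → 0 -5 -1 4 3 8 7
j→4, i→5; i≥j, return j=4. arr = 0 -5 -1 4 3 8 7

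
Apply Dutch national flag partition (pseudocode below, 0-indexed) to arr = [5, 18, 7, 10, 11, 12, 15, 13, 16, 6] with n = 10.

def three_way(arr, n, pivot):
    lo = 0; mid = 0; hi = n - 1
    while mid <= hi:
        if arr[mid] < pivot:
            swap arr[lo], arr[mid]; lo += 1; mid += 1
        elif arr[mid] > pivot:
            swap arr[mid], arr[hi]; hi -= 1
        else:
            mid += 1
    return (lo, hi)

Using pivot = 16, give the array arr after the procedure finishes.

[5, 6, 7, 10, 11, 12, 15, 13, 16, 18]

pivot = 16; lo=0, mid=0, hi=9
arr[mid]=5<16: swap arr[0],arr[0]; lo=1,mid=1 → [5, 18, 7, 10, 11, 12, 15, 13, 16, 6]
arr[mid]=18>16: swap arr[1],arr[9]; hi=8 → [5, 6, 7, 10, 11, 12, 15, 13, 16, 18]
arr[mid]=6<16: swap arr[1],arr[1]; lo=2,mid=2 → [5, 6, 7, 10, 11, 12, 15, 13, 16, 18]
arr[mid]=7<16: swap arr[2],arr[2]; lo=3,mid=3 → [5, 6, 7, 10, 11, 12, 15, 13, 16, 18]
arr[mid]=10<16: swap arr[3],arr[3]; lo=4,mid=4 → [5, 6, 7, 10, 11, 12, 15, 13, 16, 18]
arr[mid]=11<16: swap arr[4],arr[4]; lo=5,mid=5 → [5, 6, 7, 10, 11, 12, 15, 13, 16, 18]
arr[mid]=12<16: swap arr[5],arr[5]; lo=6,mid=6 → [5, 6, 7, 10, 11, 12, 15, 13, 16, 18]
arr[mid]=15<16: swap arr[6],arr[6]; lo=7,mid=7 → [5, 6, 7, 10, 11, 12, 15, 13, 16, 18]
arr[mid]=13<16: swap arr[7],arr[7]; lo=8,mid=8 → [5, 6, 7, 10, 11, 12, 15, 13, 16, 18]
arr[mid]=16=16: mid=9
end: lo=8, hi=8; arr = [5, 6, 7, 10, 11, 12, 15, 13, 16, 18]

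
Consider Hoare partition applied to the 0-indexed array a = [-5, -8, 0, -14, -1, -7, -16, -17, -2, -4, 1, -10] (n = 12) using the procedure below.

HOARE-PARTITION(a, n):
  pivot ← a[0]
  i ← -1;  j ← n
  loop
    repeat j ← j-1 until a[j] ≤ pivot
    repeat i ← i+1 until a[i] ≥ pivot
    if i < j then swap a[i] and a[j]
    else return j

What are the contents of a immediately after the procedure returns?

pivot = a[0] = -5; i = -1, j = 12
j→11 (a[11]=-10≤-5), i→0 (a[0]=-5≥-5); i<j, swap → [-10, -8, 0, -14, -1, -7, -16, -17, -2, -4, 1, -5]
j→7 (a[7]=-17≤-5), i→2 (a[2]=0≥-5); i<j, swap → [-10, -8, -17, -14, -1, -7, -16, 0, -2, -4, 1, -5]
j→6 (a[6]=-16≤-5), i→4 (a[4]=-1≥-5); i<j, swap → [-10, -8, -17, -14, -16, -7, -1, 0, -2, -4, 1, -5]
j→5, i→6; i≥j, return j=5. a = [-10, -8, -17, -14, -16, -7, -1, 0, -2, -4, 1, -5]

[-10, -8, -17, -14, -16, -7, -1, 0, -2, -4, 1, -5]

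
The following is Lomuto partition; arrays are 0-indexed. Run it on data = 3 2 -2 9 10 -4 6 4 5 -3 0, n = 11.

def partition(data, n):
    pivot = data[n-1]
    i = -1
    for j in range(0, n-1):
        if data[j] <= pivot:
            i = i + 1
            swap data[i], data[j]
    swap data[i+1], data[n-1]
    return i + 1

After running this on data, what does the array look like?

pivot=0, i=-1
j=0: 3>0, skip
j=1: 2>0, skip
j=2: -2≤0, i=0, swap(0,2) ⇒ -2 2 3 9 10 -4 6 4 5 -3 0
j=3: 9>0, skip
j=4: 10>0, skip
j=5: -4≤0, i=1, swap(1,5) ⇒ -2 -4 3 9 10 2 6 4 5 -3 0
j=6: 6>0, skip
j=7: 4>0, skip
j=8: 5>0, skip
j=9: -3≤0, i=2, swap(2,9) ⇒ -2 -4 -3 9 10 2 6 4 5 3 0
swap(3,10) ⇒ -2 -4 -3 0 10 2 6 4 5 3 9; return 3

-2 -4 -3 0 10 2 6 4 5 3 9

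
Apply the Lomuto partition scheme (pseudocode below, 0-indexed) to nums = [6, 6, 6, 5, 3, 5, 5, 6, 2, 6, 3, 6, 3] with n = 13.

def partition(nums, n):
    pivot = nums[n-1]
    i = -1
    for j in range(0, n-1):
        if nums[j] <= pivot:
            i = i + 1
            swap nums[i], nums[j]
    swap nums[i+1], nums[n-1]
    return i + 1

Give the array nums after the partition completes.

pivot = nums[12] = 3; i = -1
j=0: nums[0]=6 > 3 → no swap
j=1: nums[1]=6 > 3 → no swap
j=2: nums[2]=6 > 3 → no swap
j=3: nums[3]=5 > 3 → no swap
j=4: nums[4]=3 ≤ 3 → i=0, swap nums[0],nums[4] → [3, 6, 6, 5, 6, 5, 5, 6, 2, 6, 3, 6, 3]
j=5: nums[5]=5 > 3 → no swap
j=6: nums[6]=5 > 3 → no swap
j=7: nums[7]=6 > 3 → no swap
j=8: nums[8]=2 ≤ 3 → i=1, swap nums[1],nums[8] → [3, 2, 6, 5, 6, 5, 5, 6, 6, 6, 3, 6, 3]
j=9: nums[9]=6 > 3 → no swap
j=10: nums[10]=3 ≤ 3 → i=2, swap nums[2],nums[10] → [3, 2, 3, 5, 6, 5, 5, 6, 6, 6, 6, 6, 3]
j=11: nums[11]=6 > 3 → no swap
final swap nums[3],nums[12] → [3, 2, 3, 3, 6, 5, 5, 6, 6, 6, 6, 6, 5]; return 3

[3, 2, 3, 3, 6, 5, 5, 6, 6, 6, 6, 6, 5]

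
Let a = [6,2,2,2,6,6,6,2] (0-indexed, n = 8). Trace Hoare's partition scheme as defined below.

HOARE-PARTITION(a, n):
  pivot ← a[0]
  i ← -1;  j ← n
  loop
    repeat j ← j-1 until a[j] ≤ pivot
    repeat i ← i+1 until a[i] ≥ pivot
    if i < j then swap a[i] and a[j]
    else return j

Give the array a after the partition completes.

pivot = a[0] = 6; i = -1, j = 8
j→7 (a[7]=2≤6), i→0 (a[0]=6≥6); i<j, swap → [2,2,2,2,6,6,6,6]
j→6 (a[6]=6≤6), i→4 (a[4]=6≥6); i<j, swap → [2,2,2,2,6,6,6,6]
j→5, i→5; i≥j, return j=5. a = [2,2,2,2,6,6,6,6]

[2,2,2,2,6,6,6,6]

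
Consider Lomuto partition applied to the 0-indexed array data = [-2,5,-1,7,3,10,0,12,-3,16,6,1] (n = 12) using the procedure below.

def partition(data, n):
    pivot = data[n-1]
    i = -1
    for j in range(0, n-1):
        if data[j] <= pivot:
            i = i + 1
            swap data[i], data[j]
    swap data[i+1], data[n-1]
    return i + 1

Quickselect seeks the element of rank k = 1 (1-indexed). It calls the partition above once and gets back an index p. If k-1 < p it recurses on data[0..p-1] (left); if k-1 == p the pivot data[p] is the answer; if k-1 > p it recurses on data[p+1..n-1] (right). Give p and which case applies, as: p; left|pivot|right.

4; left

pivot = data[11] = 1; i = -1
j=0: data[0]=-2 ≤ 1 → i=0, swap data[0],data[0] (no change) → [-2,5,-1,7,3,10,0,12,-3,16,6,1]
j=1: data[1]=5 > 1 → no swap
j=2: data[2]=-1 ≤ 1 → i=1, swap data[1],data[2] → [-2,-1,5,7,3,10,0,12,-3,16,6,1]
j=3: data[3]=7 > 1 → no swap
j=4: data[4]=3 > 1 → no swap
j=5: data[5]=10 > 1 → no swap
j=6: data[6]=0 ≤ 1 → i=2, swap data[2],data[6] → [-2,-1,0,7,3,10,5,12,-3,16,6,1]
j=7: data[7]=12 > 1 → no swap
j=8: data[8]=-3 ≤ 1 → i=3, swap data[3],data[8] → [-2,-1,0,-3,3,10,5,12,7,16,6,1]
j=9: data[9]=16 > 1 → no swap
j=10: data[10]=6 > 1 → no swap
final swap data[4],data[11] → [-2,-1,0,-3,1,10,5,12,7,16,6,3]; return 4
p = 4; k-1 = 0 < 4 ⇒ left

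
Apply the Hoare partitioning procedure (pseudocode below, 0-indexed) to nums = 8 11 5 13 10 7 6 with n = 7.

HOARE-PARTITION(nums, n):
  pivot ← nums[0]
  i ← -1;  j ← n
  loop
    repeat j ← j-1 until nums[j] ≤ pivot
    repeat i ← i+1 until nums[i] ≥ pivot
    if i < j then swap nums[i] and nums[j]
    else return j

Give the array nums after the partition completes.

6 7 5 13 10 11 8

pivot=8
j stops at 6 (6), i stops at 0 (8); swap ⇒ 6 11 5 13 10 7 8
j stops at 5 (7), i stops at 1 (11); swap ⇒ 6 7 5 13 10 11 8
j stops at 2, i stops at 3; i≥j ⇒ return 2. nums=6 7 5 13 10 11 8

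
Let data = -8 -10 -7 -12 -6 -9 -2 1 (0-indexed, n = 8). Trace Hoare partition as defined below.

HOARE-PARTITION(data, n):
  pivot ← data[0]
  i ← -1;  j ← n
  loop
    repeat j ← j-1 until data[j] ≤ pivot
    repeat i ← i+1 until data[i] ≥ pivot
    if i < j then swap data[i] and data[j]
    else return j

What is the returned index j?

pivot = data[0] = -8; i = -1, j = 8
j→5 (data[5]=-9≤-8), i→0 (data[0]=-8≥-8); i<j, swap → -9 -10 -7 -12 -6 -8 -2 1
j→3 (data[3]=-12≤-8), i→2 (data[2]=-7≥-8); i<j, swap → -9 -10 -12 -7 -6 -8 -2 1
j→2, i→3; i≥j, return j=2. data = -9 -10 -12 -7 -6 -8 -2 1

2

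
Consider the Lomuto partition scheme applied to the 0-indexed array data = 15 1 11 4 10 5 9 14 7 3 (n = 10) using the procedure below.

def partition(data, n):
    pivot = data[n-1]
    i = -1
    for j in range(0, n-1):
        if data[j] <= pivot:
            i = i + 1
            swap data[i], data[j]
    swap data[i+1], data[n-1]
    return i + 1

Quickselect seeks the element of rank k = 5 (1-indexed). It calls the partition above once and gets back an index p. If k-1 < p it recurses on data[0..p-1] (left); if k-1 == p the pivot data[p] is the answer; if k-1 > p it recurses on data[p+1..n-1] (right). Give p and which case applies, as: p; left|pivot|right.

1; right

pivot = data[9] = 3; i = -1
j=0: data[0]=15 > 3 → no swap
j=1: data[1]=1 ≤ 3 → i=0, swap data[0],data[1] → 1 15 11 4 10 5 9 14 7 3
j=2: data[2]=11 > 3 → no swap
j=3: data[3]=4 > 3 → no swap
j=4: data[4]=10 > 3 → no swap
j=5: data[5]=5 > 3 → no swap
j=6: data[6]=9 > 3 → no swap
j=7: data[7]=14 > 3 → no swap
j=8: data[8]=7 > 3 → no swap
final swap data[1],data[9] → 1 3 11 4 10 5 9 14 7 15; return 1
p = 1; k-1 = 4 > 1 ⇒ right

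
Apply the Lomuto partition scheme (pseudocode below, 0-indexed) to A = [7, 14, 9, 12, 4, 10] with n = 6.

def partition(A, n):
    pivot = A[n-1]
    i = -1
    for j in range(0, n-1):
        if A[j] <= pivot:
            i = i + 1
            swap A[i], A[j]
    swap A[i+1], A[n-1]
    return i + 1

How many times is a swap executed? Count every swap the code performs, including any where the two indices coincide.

4

pivot = A[5] = 10; i = -1
j=0: A[0]=7 ≤ 10 → i=0, swap A[0],A[0] (no change) → [7, 14, 9, 12, 4, 10]
j=1: A[1]=14 > 10 → no swap
j=2: A[2]=9 ≤ 10 → i=1, swap A[1],A[2] → [7, 9, 14, 12, 4, 10]
j=3: A[3]=12 > 10 → no swap
j=4: A[4]=4 ≤ 10 → i=2, swap A[2],A[4] → [7, 9, 4, 12, 14, 10]
final swap A[3],A[5] → [7, 9, 4, 10, 14, 12]; return 3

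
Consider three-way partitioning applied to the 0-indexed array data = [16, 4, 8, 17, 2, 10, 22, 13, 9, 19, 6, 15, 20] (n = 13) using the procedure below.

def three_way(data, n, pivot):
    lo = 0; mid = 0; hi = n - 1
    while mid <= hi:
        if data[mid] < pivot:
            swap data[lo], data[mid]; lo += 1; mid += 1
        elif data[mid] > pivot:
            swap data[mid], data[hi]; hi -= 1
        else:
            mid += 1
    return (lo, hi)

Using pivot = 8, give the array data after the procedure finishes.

[6, 4, 2, 8, 10, 22, 13, 9, 19, 17, 15, 20, 16]

lo=0 mid=0 hi=12
16>8: swap(0,12), hi=11 ⇒ [20, 4, 8, 17, 2, 10, 22, 13, 9, 19, 6, 15, 16]
20>8: swap(0,11), hi=10 ⇒ [15, 4, 8, 17, 2, 10, 22, 13, 9, 19, 6, 20, 16]
15>8: swap(0,10), hi=9 ⇒ [6, 4, 8, 17, 2, 10, 22, 13, 9, 19, 15, 20, 16]
6<8: swap(0,0), lo=1 mid=1 ⇒ [6, 4, 8, 17, 2, 10, 22, 13, 9, 19, 15, 20, 16]
4<8: swap(1,1), lo=2 mid=2 ⇒ [6, 4, 8, 17, 2, 10, 22, 13, 9, 19, 15, 20, 16]
8=8: mid=3
17>8: swap(3,9), hi=8 ⇒ [6, 4, 8, 19, 2, 10, 22, 13, 9, 17, 15, 20, 16]
19>8: swap(3,8), hi=7 ⇒ [6, 4, 8, 9, 2, 10, 22, 13, 19, 17, 15, 20, 16]
9>8: swap(3,7), hi=6 ⇒ [6, 4, 8, 13, 2, 10, 22, 9, 19, 17, 15, 20, 16]
13>8: swap(3,6), hi=5 ⇒ [6, 4, 8, 22, 2, 10, 13, 9, 19, 17, 15, 20, 16]
22>8: swap(3,5), hi=4 ⇒ [6, 4, 8, 10, 2, 22, 13, 9, 19, 17, 15, 20, 16]
10>8: swap(3,4), hi=3 ⇒ [6, 4, 8, 2, 10, 22, 13, 9, 19, 17, 15, 20, 16]
2<8: swap(2,3), lo=3 mid=4 ⇒ [6, 4, 2, 8, 10, 22, 13, 9, 19, 17, 15, 20, 16]
done. lo=3 hi=3; data=[6, 4, 2, 8, 10, 22, 13, 9, 19, 17, 15, 20, 16]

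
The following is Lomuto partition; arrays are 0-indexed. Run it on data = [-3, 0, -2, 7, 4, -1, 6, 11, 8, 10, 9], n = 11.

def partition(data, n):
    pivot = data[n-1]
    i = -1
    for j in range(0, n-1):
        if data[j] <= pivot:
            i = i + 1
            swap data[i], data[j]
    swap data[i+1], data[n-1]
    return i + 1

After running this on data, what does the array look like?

[-3, 0, -2, 7, 4, -1, 6, 8, 9, 10, 11]

pivot = data[10] = 9; i = -1
j=0: data[0]=-3 ≤ 9 → i=0, swap data[0],data[0] (no change) → [-3, 0, -2, 7, 4, -1, 6, 11, 8, 10, 9]
j=1: data[1]=0 ≤ 9 → i=1, swap data[1],data[1] (no change) → [-3, 0, -2, 7, 4, -1, 6, 11, 8, 10, 9]
j=2: data[2]=-2 ≤ 9 → i=2, swap data[2],data[2] (no change) → [-3, 0, -2, 7, 4, -1, 6, 11, 8, 10, 9]
j=3: data[3]=7 ≤ 9 → i=3, swap data[3],data[3] (no change) → [-3, 0, -2, 7, 4, -1, 6, 11, 8, 10, 9]
j=4: data[4]=4 ≤ 9 → i=4, swap data[4],data[4] (no change) → [-3, 0, -2, 7, 4, -1, 6, 11, 8, 10, 9]
j=5: data[5]=-1 ≤ 9 → i=5, swap data[5],data[5] (no change) → [-3, 0, -2, 7, 4, -1, 6, 11, 8, 10, 9]
j=6: data[6]=6 ≤ 9 → i=6, swap data[6],data[6] (no change) → [-3, 0, -2, 7, 4, -1, 6, 11, 8, 10, 9]
j=7: data[7]=11 > 9 → no swap
j=8: data[8]=8 ≤ 9 → i=7, swap data[7],data[8] → [-3, 0, -2, 7, 4, -1, 6, 8, 11, 10, 9]
j=9: data[9]=10 > 9 → no swap
final swap data[8],data[10] → [-3, 0, -2, 7, 4, -1, 6, 8, 9, 10, 11]; return 8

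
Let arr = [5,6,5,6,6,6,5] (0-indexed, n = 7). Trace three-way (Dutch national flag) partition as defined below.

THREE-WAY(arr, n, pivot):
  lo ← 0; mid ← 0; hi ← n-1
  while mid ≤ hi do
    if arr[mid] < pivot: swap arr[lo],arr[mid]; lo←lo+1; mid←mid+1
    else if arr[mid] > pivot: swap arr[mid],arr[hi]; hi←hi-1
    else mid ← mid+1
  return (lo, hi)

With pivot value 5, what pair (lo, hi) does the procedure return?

pivot = 5; lo=0, mid=0, hi=6
arr[mid]=5=5: mid=1
arr[mid]=6>5: swap arr[1],arr[6]; hi=5 → [5,5,5,6,6,6,6]
arr[mid]=5=5: mid=2
arr[mid]=5=5: mid=3
arr[mid]=6>5: swap arr[3],arr[5]; hi=4 → [5,5,5,6,6,6,6]
arr[mid]=6>5: swap arr[3],arr[4]; hi=3 → [5,5,5,6,6,6,6]
arr[mid]=6>5: swap arr[3],arr[3]; hi=2 → [5,5,5,6,6,6,6]
end: lo=0, hi=2; arr = [5,5,5,6,6,6,6]

(0, 2)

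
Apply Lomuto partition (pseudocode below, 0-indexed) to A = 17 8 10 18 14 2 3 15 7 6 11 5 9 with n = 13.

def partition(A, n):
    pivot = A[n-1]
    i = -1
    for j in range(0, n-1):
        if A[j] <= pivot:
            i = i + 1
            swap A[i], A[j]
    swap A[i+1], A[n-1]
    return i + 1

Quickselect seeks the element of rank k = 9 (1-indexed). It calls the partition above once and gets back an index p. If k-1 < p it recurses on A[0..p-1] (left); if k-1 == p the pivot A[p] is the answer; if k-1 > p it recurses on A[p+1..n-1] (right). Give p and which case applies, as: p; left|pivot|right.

6; right

pivot=9, i=-1
j=0: 17>9, skip
j=1: 8≤9, i=0, swap(0,1) ⇒ 8 17 10 18 14 2 3 15 7 6 11 5 9
j=2: 10>9, skip
j=3: 18>9, skip
j=4: 14>9, skip
j=5: 2≤9, i=1, swap(1,5) ⇒ 8 2 10 18 14 17 3 15 7 6 11 5 9
j=6: 3≤9, i=2, swap(2,6) ⇒ 8 2 3 18 14 17 10 15 7 6 11 5 9
j=7: 15>9, skip
j=8: 7≤9, i=3, swap(3,8) ⇒ 8 2 3 7 14 17 10 15 18 6 11 5 9
j=9: 6≤9, i=4, swap(4,9) ⇒ 8 2 3 7 6 17 10 15 18 14 11 5 9
j=10: 11>9, skip
j=11: 5≤9, i=5, swap(5,11) ⇒ 8 2 3 7 6 5 10 15 18 14 11 17 9
swap(6,12) ⇒ 8 2 3 7 6 5 9 15 18 14 11 17 10; return 6
p = 6; k-1 = 8 > 6 ⇒ right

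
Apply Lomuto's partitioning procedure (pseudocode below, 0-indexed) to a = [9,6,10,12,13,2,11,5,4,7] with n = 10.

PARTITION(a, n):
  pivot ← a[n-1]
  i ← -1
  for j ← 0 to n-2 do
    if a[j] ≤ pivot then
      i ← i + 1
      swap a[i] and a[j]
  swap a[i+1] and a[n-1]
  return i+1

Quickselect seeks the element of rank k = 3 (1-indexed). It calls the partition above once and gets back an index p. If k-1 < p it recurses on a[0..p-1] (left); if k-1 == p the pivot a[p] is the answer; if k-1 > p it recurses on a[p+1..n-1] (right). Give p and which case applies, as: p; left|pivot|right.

pivot = a[9] = 7; i = -1
j=0: a[0]=9 > 7 → no swap
j=1: a[1]=6 ≤ 7 → i=0, swap a[0],a[1] → [6,9,10,12,13,2,11,5,4,7]
j=2: a[2]=10 > 7 → no swap
j=3: a[3]=12 > 7 → no swap
j=4: a[4]=13 > 7 → no swap
j=5: a[5]=2 ≤ 7 → i=1, swap a[1],a[5] → [6,2,10,12,13,9,11,5,4,7]
j=6: a[6]=11 > 7 → no swap
j=7: a[7]=5 ≤ 7 → i=2, swap a[2],a[7] → [6,2,5,12,13,9,11,10,4,7]
j=8: a[8]=4 ≤ 7 → i=3, swap a[3],a[8] → [6,2,5,4,13,9,11,10,12,7]
final swap a[4],a[9] → [6,2,5,4,7,9,11,10,12,13]; return 4
p = 4; k-1 = 2 < 4 ⇒ left

4; left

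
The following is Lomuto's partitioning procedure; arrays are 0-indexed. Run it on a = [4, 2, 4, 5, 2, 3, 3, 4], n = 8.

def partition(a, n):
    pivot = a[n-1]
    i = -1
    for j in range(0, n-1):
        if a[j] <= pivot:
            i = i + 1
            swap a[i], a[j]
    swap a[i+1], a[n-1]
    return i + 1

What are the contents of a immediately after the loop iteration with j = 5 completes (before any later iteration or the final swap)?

pivot = a[7] = 4; i = -1
j=0: a[0]=4 ≤ 4 → i=0, swap a[0],a[0] (no change) → [4, 2, 4, 5, 2, 3, 3, 4]
j=1: a[1]=2 ≤ 4 → i=1, swap a[1],a[1] (no change) → [4, 2, 4, 5, 2, 3, 3, 4]
j=2: a[2]=4 ≤ 4 → i=2, swap a[2],a[2] (no change) → [4, 2, 4, 5, 2, 3, 3, 4]
j=3: a[3]=5 > 4 → no swap
j=4: a[4]=2 ≤ 4 → i=3, swap a[3],a[4] → [4, 2, 4, 2, 5, 3, 3, 4]
j=5: a[5]=3 ≤ 4 → i=4, swap a[4],a[5] → [4, 2, 4, 2, 3, 5, 3, 4]
(after j=5) a = [4, 2, 4, 2, 3, 5, 3, 4]

[4, 2, 4, 2, 3, 5, 3, 4]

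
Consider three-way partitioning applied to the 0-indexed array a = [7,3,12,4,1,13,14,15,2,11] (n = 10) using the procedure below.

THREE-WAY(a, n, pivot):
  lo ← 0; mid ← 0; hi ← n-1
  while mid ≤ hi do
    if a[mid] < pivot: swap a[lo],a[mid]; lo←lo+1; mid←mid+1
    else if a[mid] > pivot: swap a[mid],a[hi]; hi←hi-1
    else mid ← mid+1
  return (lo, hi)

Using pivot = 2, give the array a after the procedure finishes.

lo=0 mid=0 hi=9
7>2: swap(0,9), hi=8 ⇒ [11,3,12,4,1,13,14,15,2,7]
11>2: swap(0,8), hi=7 ⇒ [2,3,12,4,1,13,14,15,11,7]
2=2: mid=1
3>2: swap(1,7), hi=6 ⇒ [2,15,12,4,1,13,14,3,11,7]
15>2: swap(1,6), hi=5 ⇒ [2,14,12,4,1,13,15,3,11,7]
14>2: swap(1,5), hi=4 ⇒ [2,13,12,4,1,14,15,3,11,7]
13>2: swap(1,4), hi=3 ⇒ [2,1,12,4,13,14,15,3,11,7]
1<2: swap(0,1), lo=1 mid=2 ⇒ [1,2,12,4,13,14,15,3,11,7]
12>2: swap(2,3), hi=2 ⇒ [1,2,4,12,13,14,15,3,11,7]
4>2: swap(2,2), hi=1 ⇒ [1,2,4,12,13,14,15,3,11,7]
done. lo=1 hi=1; a=[1,2,4,12,13,14,15,3,11,7]

[1,2,4,12,13,14,15,3,11,7]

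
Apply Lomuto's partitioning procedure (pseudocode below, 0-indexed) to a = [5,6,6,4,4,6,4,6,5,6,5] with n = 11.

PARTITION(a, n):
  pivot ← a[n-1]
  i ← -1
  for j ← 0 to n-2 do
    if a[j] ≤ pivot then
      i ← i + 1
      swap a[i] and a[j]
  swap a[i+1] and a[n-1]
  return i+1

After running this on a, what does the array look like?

[5,4,4,4,5,5,6,6,6,6,6]

pivot=5, i=-1
j=0: 5≤5, i=0, swap(0,0) ⇒ [5,6,6,4,4,6,4,6,5,6,5]
j=1: 6>5, skip
j=2: 6>5, skip
j=3: 4≤5, i=1, swap(1,3) ⇒ [5,4,6,6,4,6,4,6,5,6,5]
j=4: 4≤5, i=2, swap(2,4) ⇒ [5,4,4,6,6,6,4,6,5,6,5]
j=5: 6>5, skip
j=6: 4≤5, i=3, swap(3,6) ⇒ [5,4,4,4,6,6,6,6,5,6,5]
j=7: 6>5, skip
j=8: 5≤5, i=4, swap(4,8) ⇒ [5,4,4,4,5,6,6,6,6,6,5]
j=9: 6>5, skip
swap(5,10) ⇒ [5,4,4,4,5,5,6,6,6,6,6]; return 5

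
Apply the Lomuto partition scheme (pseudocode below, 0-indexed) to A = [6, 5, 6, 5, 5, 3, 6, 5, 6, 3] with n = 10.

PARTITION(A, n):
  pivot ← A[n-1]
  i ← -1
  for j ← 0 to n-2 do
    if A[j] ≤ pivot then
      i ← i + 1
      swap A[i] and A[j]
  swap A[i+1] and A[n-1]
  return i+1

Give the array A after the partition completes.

pivot = A[9] = 3; i = -1
j=0: A[0]=6 > 3 → no swap
j=1: A[1]=5 > 3 → no swap
j=2: A[2]=6 > 3 → no swap
j=3: A[3]=5 > 3 → no swap
j=4: A[4]=5 > 3 → no swap
j=5: A[5]=3 ≤ 3 → i=0, swap A[0],A[5] → [3, 5, 6, 5, 5, 6, 6, 5, 6, 3]
j=6: A[6]=6 > 3 → no swap
j=7: A[7]=5 > 3 → no swap
j=8: A[8]=6 > 3 → no swap
final swap A[1],A[9] → [3, 3, 6, 5, 5, 6, 6, 5, 6, 5]; return 1

[3, 3, 6, 5, 5, 6, 6, 5, 6, 5]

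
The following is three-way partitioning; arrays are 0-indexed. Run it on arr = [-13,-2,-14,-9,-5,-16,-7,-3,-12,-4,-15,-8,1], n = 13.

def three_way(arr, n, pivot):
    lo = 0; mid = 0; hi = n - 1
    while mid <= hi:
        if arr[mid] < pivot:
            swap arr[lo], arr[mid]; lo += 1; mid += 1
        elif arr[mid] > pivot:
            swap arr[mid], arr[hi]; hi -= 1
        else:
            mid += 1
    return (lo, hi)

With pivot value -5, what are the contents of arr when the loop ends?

[-13,-8,-14,-9,-16,-7,-15,-12,-5,-4,-3,1,-2]

pivot = -5; lo=0, mid=0, hi=12
arr[mid]=-13<-5: swap arr[0],arr[0]; lo=1,mid=1 → [-13,-2,-14,-9,-5,-16,-7,-3,-12,-4,-15,-8,1]
arr[mid]=-2>-5: swap arr[1],arr[12]; hi=11 → [-13,1,-14,-9,-5,-16,-7,-3,-12,-4,-15,-8,-2]
arr[mid]=1>-5: swap arr[1],arr[11]; hi=10 → [-13,-8,-14,-9,-5,-16,-7,-3,-12,-4,-15,1,-2]
arr[mid]=-8<-5: swap arr[1],arr[1]; lo=2,mid=2 → [-13,-8,-14,-9,-5,-16,-7,-3,-12,-4,-15,1,-2]
arr[mid]=-14<-5: swap arr[2],arr[2]; lo=3,mid=3 → [-13,-8,-14,-9,-5,-16,-7,-3,-12,-4,-15,1,-2]
arr[mid]=-9<-5: swap arr[3],arr[3]; lo=4,mid=4 → [-13,-8,-14,-9,-5,-16,-7,-3,-12,-4,-15,1,-2]
arr[mid]=-5=-5: mid=5
arr[mid]=-16<-5: swap arr[4],arr[5]; lo=5,mid=6 → [-13,-8,-14,-9,-16,-5,-7,-3,-12,-4,-15,1,-2]
arr[mid]=-7<-5: swap arr[5],arr[6]; lo=6,mid=7 → [-13,-8,-14,-9,-16,-7,-5,-3,-12,-4,-15,1,-2]
arr[mid]=-3>-5: swap arr[7],arr[10]; hi=9 → [-13,-8,-14,-9,-16,-7,-5,-15,-12,-4,-3,1,-2]
arr[mid]=-15<-5: swap arr[6],arr[7]; lo=7,mid=8 → [-13,-8,-14,-9,-16,-7,-15,-5,-12,-4,-3,1,-2]
arr[mid]=-12<-5: swap arr[7],arr[8]; lo=8,mid=9 → [-13,-8,-14,-9,-16,-7,-15,-12,-5,-4,-3,1,-2]
arr[mid]=-4>-5: swap arr[9],arr[9]; hi=8 → [-13,-8,-14,-9,-16,-7,-15,-12,-5,-4,-3,1,-2]
end: lo=8, hi=8; arr = [-13,-8,-14,-9,-16,-7,-15,-12,-5,-4,-3,1,-2]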